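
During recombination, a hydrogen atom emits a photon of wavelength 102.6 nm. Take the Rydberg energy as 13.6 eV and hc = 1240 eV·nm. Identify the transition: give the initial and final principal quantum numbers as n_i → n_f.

n_i = 3, n_f = 1

The photon energy is ΔE = hc/λ = 1240 / 102.6 = 12.09 eV.
With Z = 1, ΔE = 13.60 × (1/n_f² − 1/n_i²), so 1/n_f² − 1/n_i² = 0.8887.
Trying n_f = 1 gives 1/n_i² = 0.1113, i.e. n_i ≈ 3; this pair matches.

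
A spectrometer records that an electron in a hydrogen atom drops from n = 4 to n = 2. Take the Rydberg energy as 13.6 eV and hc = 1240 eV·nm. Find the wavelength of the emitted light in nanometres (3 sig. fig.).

ΔE = 13.60 × (1/2² − 1/4²) = 13.60 × 0.1875 = 2.550 eV.
λ = hc/ΔE = 1240 / 2.550 = 486 nm.

486 nm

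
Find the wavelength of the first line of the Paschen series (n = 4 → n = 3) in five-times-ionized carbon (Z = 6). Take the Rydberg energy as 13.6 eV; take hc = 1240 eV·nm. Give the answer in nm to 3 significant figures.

52.1 nm

The Paschen series terminates on n_f = 3; the first line has n_i = 3+1 = 4.
ΔE = 489.6 × (1/3² − 1/4²) = 23.80 eV.
λ = 1240 / 23.80 = 52.1 nm.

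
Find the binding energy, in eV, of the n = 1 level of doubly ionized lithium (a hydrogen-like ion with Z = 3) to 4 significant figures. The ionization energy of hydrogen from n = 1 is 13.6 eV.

122.4 eV

E_n = −13.6 Z²/n² = −122.4/n² eV for Z = 3.
E_1 = −122.4/1 = −122.4 eV, so ionization (to E = 0) requires 122.4 eV.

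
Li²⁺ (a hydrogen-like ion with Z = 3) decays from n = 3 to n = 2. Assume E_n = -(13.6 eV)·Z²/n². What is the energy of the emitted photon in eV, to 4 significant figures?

17.00 eV

The Bohr energies scale as Z², so for Z = 3: E_n = −122.4/n² eV.
E_3 = −122.4/9 = −13.60 eV and E_2 = −122.4/4 = −30.60 eV.
The photon energy is |E_3 − E_2| = 17.00 eV.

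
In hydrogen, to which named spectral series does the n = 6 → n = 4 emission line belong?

The series is set by the lower level: n_f = 4 is the Brackett series.

Brackett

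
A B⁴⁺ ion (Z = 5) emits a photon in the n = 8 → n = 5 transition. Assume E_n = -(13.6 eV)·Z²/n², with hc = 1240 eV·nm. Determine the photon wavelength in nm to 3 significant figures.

For Z = 5 the level energies scale as Z², so the effective Rydberg energy is 13.6 × 25 = 340.0 eV.
ΔE = 340.0 × (1/5² − 1/8²) = 340.0 × 0.02438 = 8.288 eV.
λ = hc/ΔE = 1240 / 8.288 = 150 nm.

150 nm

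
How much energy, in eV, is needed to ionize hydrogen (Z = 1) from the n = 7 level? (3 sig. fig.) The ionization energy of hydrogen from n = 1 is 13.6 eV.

E_7 = −13.60/49 = −0.278 eV, so ionization (to E = 0) requires 0.278 eV.

0.278 eV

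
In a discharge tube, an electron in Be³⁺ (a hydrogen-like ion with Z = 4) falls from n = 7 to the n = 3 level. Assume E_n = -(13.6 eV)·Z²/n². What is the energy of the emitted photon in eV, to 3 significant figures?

The Bohr energies scale as Z², so for Z = 4: E_n = −217.6/n² eV.
E_7 = −217.6/49 = −4.441 eV and E_3 = −217.6/9 = −24.18 eV.
The photon energy is |E_7 − E_3| = 19.7 eV.

19.7 eV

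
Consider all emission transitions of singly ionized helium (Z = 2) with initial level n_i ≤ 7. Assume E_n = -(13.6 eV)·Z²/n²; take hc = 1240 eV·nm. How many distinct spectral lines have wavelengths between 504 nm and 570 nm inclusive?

1

Enumerate all n_i → n_f pairs with 1 ≤ n_f < n_i ≤ 7 and compute λ = 1240 / [13.6·4·(1/n_f² − 1/n_i²)].
Lines falling in [504, 570] nm: 7→4 (541.5 nm).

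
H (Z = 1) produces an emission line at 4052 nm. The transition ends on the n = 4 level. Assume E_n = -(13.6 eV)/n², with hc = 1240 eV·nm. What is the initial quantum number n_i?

The photon energy is ΔE = hc/λ = 1240 / 4052 = 0.3060 eV.
With Z = 1, ΔE = 13.60 × (1/n_f² − 1/n_i²), so 1/n_f² − 1/n_i² = 0.02250.
With n_f = 4: 1/n_i² = 1/16 − 0.02250 = 0.04000, so n_i ≈ 5.00.

n_i = 5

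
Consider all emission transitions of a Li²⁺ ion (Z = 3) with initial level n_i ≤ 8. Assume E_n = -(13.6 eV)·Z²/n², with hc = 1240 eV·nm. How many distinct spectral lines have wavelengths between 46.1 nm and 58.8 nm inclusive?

Enumerate all n_i → n_f pairs with 1 ≤ n_f < n_i ≤ 8 and compute λ = 1240 / [13.6·9·(1/n_f² − 1/n_i²)].
Lines falling in [46.1, 58.8] nm: 5→2 (48.24 nm), 4→2 (54.03 nm).

2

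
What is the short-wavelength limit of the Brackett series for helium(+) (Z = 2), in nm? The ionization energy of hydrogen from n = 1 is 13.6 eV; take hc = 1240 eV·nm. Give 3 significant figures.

The Brackett series has lower level n_f = 4; the series limit corresponds to n_i → ∞.
ΔE_max = 13.6 × 4 / 4² = 3.400 eV.
λ_min = 1240 / 3.400 = 365 nm.

365 nm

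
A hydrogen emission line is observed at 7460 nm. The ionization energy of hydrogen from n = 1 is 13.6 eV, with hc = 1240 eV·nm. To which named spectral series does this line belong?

ΔE = 1240/7460 = 0.1662 eV.
This matches 13.6 × (1/5² − 1/6²), so n_f = 5: the Pfund series.

Pfund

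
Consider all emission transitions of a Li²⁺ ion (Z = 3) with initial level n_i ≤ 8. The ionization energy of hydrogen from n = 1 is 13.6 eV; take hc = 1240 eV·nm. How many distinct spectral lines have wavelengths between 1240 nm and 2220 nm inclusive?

Enumerate all n_i → n_f pairs with 1 ≤ n_f < n_i ≤ 8 and compute λ = 1240 / [13.6·9·(1/n_f² − 1/n_i²)].
Lines falling in [1240, 2220] nm: 7→6 (1375 nm), 8→7 (2118 nm).

2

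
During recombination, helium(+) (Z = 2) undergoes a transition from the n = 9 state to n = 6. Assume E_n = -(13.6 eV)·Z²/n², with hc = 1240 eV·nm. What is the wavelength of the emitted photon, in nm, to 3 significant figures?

For Z = 2 the level energies scale as Z², so the effective Rydberg energy is 13.6 × 4 = 54.40 eV.
ΔE = 54.40 × (1/6² − 1/9²) = 54.40 × 0.01543 = 0.8395 eV.
λ = hc/ΔE = 1240 / 0.8395 = 1480 nm.

1480 nm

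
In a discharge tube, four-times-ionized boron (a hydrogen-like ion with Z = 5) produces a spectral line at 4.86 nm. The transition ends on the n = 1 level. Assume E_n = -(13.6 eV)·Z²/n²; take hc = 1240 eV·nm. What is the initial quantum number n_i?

The photon energy is ΔE = hc/λ = 1240 / 4.86 = 255.1 eV.
With Z = 5, ΔE = 340.0 × (1/n_f² − 1/n_i²), so 1/n_f² − 1/n_i² = 0.7504.
With n_f = 1: 1/n_i² = 1/1 − 0.7504 = 0.2496, so n_i ≈ 2.00.

n_i = 2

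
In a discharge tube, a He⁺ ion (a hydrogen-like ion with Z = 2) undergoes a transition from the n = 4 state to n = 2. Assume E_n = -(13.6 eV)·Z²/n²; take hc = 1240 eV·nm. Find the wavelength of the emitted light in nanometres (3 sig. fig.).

122 nm

For Z = 2 the level energies scale as Z², so the effective Rydberg energy is 13.6 × 4 = 54.40 eV.
ΔE = 54.40 × (1/2² − 1/4²) = 54.40 × 0.1875 = 10.20 eV.
λ = hc/ΔE = 1240 / 10.20 = 122 nm.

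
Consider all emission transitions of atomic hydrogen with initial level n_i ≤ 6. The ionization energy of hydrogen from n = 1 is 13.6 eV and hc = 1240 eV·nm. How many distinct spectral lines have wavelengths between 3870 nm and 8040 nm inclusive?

2

Enumerate all n_i → n_f pairs with 1 ≤ n_f < n_i ≤ 6 and compute λ = 1240 / [13.6·1·(1/n_f² − 1/n_i²)].
Lines falling in [3870, 8040] nm: 5→4 (4052 nm), 6→5 (7460 nm).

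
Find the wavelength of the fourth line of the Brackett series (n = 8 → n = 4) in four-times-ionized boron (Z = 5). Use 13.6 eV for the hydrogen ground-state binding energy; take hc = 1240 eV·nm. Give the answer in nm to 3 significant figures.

The Brackett series terminates on n_f = 4; the fourth line has n_i = 4+4 = 8.
ΔE = 340.0 × (1/4² − 1/8²) = 15.94 eV.
λ = 1240 / 15.94 = 77.8 nm.

77.8 nm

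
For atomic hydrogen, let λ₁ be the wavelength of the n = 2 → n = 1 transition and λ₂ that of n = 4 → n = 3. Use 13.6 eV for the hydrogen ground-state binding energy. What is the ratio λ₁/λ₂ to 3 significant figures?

λ ∝ 1/ΔE ∝ 1/(1/n_f² − 1/n_i²), and the Z² and hc factors cancel in the ratio.
λ₁/λ₂ = (1/3² − 1/4²)/(1/1² − 1/2²) = 0.04861/0.7500 = 0.0648.

0.0648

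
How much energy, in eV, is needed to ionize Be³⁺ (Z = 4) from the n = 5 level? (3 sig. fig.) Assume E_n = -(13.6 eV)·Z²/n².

8.70 eV

E_n = −13.6 Z²/n² = −217.6/n² eV for Z = 4.
E_5 = −217.6/25 = −8.70 eV, so ionization (to E = 0) requires 8.70 eV.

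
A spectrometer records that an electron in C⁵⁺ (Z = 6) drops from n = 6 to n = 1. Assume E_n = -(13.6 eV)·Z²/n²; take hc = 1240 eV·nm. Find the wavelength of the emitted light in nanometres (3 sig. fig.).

For Z = 6 the level energies scale as Z², so the effective Rydberg energy is 13.6 × 36 = 489.6 eV.
ΔE = 489.6 × (1/1² − 1/6²) = 489.6 × 0.9722 = 476.0 eV.
λ = hc/ΔE = 1240 / 476.0 = 2.61 nm.

2.61 nm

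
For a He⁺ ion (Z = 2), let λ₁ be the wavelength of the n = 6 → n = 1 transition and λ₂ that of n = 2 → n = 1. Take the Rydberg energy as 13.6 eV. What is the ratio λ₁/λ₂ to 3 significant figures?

λ ∝ 1/ΔE ∝ 1/(1/n_f² − 1/n_i²), and the Z² and hc factors cancel in the ratio.
λ₁/λ₂ = (1/1² − 1/2²)/(1/1² − 1/6²) = 0.7500/0.9722 = 0.771.

0.771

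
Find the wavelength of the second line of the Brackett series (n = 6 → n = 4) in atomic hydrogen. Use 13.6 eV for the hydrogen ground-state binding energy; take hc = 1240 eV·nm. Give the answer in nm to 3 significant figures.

The Brackett series terminates on n_f = 4; the second line has n_i = 4+2 = 6.
ΔE = 13.60 × (1/4² − 1/6²) = 0.4722 eV.
λ = 1240 / 0.4722 = 2630 nm.

2630 nm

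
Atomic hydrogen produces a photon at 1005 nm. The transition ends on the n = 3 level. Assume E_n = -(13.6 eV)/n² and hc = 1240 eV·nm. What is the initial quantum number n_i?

The photon energy is ΔE = hc/λ = 1240 / 1005 = 1.234 eV.
With Z = 1, ΔE = 13.60 × (1/n_f² − 1/n_i²), so 1/n_f² − 1/n_i² = 0.09072.
With n_f = 3: 1/n_i² = 1/9 − 0.09072 = 0.02039, so n_i ≈ 7.00.

n_i = 7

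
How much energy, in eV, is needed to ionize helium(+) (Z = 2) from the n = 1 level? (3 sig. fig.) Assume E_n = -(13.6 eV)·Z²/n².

54.4 eV

E_n = −13.6 Z²/n² = −54.40/n² eV for Z = 2.
E_1 = −54.40/1 = −54.4 eV, so ionization (to E = 0) requires 54.4 eV.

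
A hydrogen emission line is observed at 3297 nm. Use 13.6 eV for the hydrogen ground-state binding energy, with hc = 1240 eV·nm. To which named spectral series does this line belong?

ΔE = 1240/3297 = 0.3761 eV.
This matches 13.6 × (1/5² − 1/9²), so n_f = 5: the Pfund series.

Pfund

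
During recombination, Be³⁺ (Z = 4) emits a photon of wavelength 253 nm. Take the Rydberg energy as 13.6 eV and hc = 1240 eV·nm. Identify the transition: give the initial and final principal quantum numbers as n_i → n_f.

n_i = 5, n_f = 4

The photon energy is ΔE = hc/λ = 1240 / 253 = 4.901 eV.
With Z = 4, ΔE = 217.6 × (1/n_f² − 1/n_i²), so 1/n_f² − 1/n_i² = 0.02252.
Trying n_f = 4 gives 1/n_i² = 0.03998, i.e. n_i ≈ 5; this pair matches.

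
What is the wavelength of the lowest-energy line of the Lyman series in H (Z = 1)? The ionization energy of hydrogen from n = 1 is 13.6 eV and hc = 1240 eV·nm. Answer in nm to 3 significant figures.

The Lyman series terminates on n_f = 1; the first line has n_i = 1+1 = 2.
ΔE = 13.60 × (1/1² − 1/2²) = 10.20 eV.
λ = 1240 / 10.20 = 122 nm.

122 nm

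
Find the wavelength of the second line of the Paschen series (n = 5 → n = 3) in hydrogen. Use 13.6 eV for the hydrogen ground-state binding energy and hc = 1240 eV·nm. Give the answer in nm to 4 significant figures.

The Paschen series terminates on n_f = 3; the second line has n_i = 3+2 = 5.
ΔE = 13.60 × (1/3² − 1/5²) = 0.9671 eV.
λ = 1240 / 0.9671 = 1282 nm.

1282 nm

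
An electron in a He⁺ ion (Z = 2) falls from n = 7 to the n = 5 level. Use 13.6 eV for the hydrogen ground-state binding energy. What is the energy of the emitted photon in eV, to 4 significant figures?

The Bohr energies scale as Z², so for Z = 2: E_n = −54.40/n² eV.
E_7 = −54.40/49 = −1.110 eV and E_5 = −54.40/25 = −2.176 eV.
The photon energy is |E_7 − E_5| = 1.066 eV.

1.066 eV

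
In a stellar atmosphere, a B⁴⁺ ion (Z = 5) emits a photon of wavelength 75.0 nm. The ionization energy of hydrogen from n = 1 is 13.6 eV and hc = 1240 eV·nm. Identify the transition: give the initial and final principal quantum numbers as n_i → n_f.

n_i = 4, n_f = 3

The photon energy is ΔE = hc/λ = 1240 / 75.0 = 16.53 eV.
With Z = 5, ΔE = 340.0 × (1/n_f² − 1/n_i²), so 1/n_f² − 1/n_i² = 0.04863.
Trying n_f = 3 gives 1/n_i² = 0.06248, i.e. n_i ≈ 4; this pair matches.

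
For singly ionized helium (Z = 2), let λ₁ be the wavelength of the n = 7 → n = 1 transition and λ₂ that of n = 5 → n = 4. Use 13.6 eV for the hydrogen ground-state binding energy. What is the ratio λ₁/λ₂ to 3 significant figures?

λ ∝ 1/ΔE ∝ 1/(1/n_f² − 1/n_i²), and the Z² and hc factors cancel in the ratio.
λ₁/λ₂ = (1/4² − 1/5²)/(1/1² − 1/7²) = 0.02250/0.9796 = 0.0230.

0.0230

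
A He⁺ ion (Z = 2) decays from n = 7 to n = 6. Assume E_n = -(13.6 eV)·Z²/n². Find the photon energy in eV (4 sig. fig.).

0.4009 eV

The Bohr energies scale as Z², so for Z = 2: E_n = −54.40/n² eV.
E_7 = −54.40/49 = −1.110 eV and E_6 = −54.40/36 = −1.511 eV.
The photon energy is |E_7 − E_6| = 0.4009 eV.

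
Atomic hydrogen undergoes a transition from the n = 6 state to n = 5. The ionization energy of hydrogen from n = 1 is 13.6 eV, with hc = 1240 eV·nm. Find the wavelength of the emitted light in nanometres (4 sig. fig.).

ΔE = 13.60 × (1/5² − 1/6²) = 13.60 × 0.01222 = 0.1662 eV.
λ = hc/ΔE = 1240 / 0.1662 = 7460 nm.
This line belongs to the Pfund series.

7460 nm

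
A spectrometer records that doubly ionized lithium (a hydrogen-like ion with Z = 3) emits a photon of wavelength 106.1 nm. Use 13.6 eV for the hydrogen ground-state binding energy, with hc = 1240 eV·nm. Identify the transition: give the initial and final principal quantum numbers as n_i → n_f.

n_i = 8, n_f = 3

The photon energy is ΔE = hc/λ = 1240 / 106.1 = 11.69 eV.
With Z = 3, ΔE = 122.4 × (1/n_f² − 1/n_i²), so 1/n_f² − 1/n_i² = 0.09548.
Trying n_f = 3 gives 1/n_i² = 0.01563, i.e. n_i ≈ 8; this pair matches.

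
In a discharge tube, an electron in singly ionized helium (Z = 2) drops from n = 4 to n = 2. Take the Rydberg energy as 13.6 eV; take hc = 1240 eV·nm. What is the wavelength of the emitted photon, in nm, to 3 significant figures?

122 nm

For Z = 2 the level energies scale as Z², so the effective Rydberg energy is 13.6 × 4 = 54.40 eV.
ΔE = 54.40 × (1/2² − 1/4²) = 54.40 × 0.1875 = 10.20 eV.
λ = hc/ΔE = 1240 / 10.20 = 122 nm.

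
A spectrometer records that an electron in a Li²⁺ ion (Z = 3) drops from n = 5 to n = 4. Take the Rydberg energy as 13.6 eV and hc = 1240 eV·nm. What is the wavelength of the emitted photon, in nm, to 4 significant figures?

450.3 nm

For Z = 3 the level energies scale as Z², so the effective Rydberg energy is 13.6 × 9 = 122.4 eV.
ΔE = 122.4 × (1/4² − 1/5²) = 122.4 × 0.02250 = 2.754 eV.
λ = hc/ΔE = 1240 / 2.754 = 450.3 nm.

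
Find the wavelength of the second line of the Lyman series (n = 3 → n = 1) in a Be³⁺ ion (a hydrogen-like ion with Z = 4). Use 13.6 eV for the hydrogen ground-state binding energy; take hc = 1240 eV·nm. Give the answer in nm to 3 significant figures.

6.41 nm

The Lyman series terminates on n_f = 1; the second line has n_i = 1+2 = 3.
ΔE = 217.6 × (1/1² − 1/3²) = 193.4 eV.
λ = 1240 / 193.4 = 6.41 nm.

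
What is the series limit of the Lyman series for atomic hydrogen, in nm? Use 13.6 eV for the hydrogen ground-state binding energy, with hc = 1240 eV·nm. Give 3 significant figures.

The Lyman series has lower level n_f = 1; the series limit corresponds to n_i → ∞.
ΔE_max = 13.6 × 1 / 1² = 13.60 eV.
λ_min = 1240 / 13.60 = 91.2 nm.

91.2 nm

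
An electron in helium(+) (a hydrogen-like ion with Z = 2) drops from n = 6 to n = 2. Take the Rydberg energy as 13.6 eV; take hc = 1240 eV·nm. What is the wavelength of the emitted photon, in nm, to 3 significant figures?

103 nm

For Z = 2 the level energies scale as Z², so the effective Rydberg energy is 13.6 × 4 = 54.40 eV.
ΔE = 54.40 × (1/2² − 1/6²) = 54.40 × 0.2222 = 12.09 eV.
λ = hc/ΔE = 1240 / 12.09 = 103 nm.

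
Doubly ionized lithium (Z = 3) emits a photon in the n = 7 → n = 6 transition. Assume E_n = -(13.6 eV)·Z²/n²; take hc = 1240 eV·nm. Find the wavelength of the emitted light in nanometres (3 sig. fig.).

For Z = 3 the level energies scale as Z², so the effective Rydberg energy is 13.6 × 9 = 122.4 eV.
ΔE = 122.4 × (1/6² − 1/7²) = 122.4 × 0.007370 = 0.9020 eV.
λ = hc/ΔE = 1240 / 0.9020 = 1370 nm.

1370 nm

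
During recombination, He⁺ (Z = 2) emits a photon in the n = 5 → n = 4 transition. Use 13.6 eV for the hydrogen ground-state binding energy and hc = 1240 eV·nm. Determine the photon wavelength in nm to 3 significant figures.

1010 nm

For Z = 2 the level energies scale as Z², so the effective Rydberg energy is 13.6 × 4 = 54.40 eV.
ΔE = 54.40 × (1/4² − 1/5²) = 54.40 × 0.02250 = 1.224 eV.
λ = hc/ΔE = 1240 / 1.224 = 1010 nm.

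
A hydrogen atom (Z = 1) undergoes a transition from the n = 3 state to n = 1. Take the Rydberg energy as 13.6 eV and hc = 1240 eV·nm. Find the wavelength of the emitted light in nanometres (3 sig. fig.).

103 nm

ΔE = 13.60 × (1/1² − 1/3²) = 13.60 × 0.8889 = 12.09 eV.
λ = hc/ΔE = 1240 / 12.09 = 103 nm.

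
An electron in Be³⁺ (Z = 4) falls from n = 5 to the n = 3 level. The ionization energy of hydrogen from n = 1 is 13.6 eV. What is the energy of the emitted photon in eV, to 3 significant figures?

The Bohr energies scale as Z², so for Z = 4: E_n = −217.6/n² eV.
E_5 = −217.6/25 = −8.704 eV and E_3 = −217.6/9 = −24.18 eV.
The photon energy is |E_5 − E_3| = 15.5 eV.

15.5 eV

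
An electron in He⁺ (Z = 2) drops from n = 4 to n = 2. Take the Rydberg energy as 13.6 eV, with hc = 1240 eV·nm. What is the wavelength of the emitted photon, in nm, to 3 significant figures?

122 nm

For Z = 2 the level energies scale as Z², so the effective Rydberg energy is 13.6 × 4 = 54.40 eV.
ΔE = 54.40 × (1/2² − 1/4²) = 54.40 × 0.1875 = 10.20 eV.
λ = hc/ΔE = 1240 / 10.20 = 122 nm.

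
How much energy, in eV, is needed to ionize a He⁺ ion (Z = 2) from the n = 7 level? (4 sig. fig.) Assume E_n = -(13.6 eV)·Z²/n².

1.110 eV

E_n = −13.6 Z²/n² = −54.40/n² eV for Z = 2.
E_7 = −54.40/49 = −1.110 eV, so ionization (to E = 0) requires 1.110 eV.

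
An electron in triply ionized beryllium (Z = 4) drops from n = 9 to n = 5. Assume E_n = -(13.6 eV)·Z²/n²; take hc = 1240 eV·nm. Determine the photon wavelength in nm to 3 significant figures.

For Z = 4 the level energies scale as Z², so the effective Rydberg energy is 13.6 × 16 = 217.6 eV.
ΔE = 217.6 × (1/5² − 1/9²) = 217.6 × 0.02765 = 6.018 eV.
λ = hc/ΔE = 1240 / 6.018 = 206 nm.

206 nm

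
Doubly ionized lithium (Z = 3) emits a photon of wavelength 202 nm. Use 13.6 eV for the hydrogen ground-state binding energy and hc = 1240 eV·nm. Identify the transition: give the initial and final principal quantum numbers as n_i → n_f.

The photon energy is ΔE = hc/λ = 1240 / 202 = 6.139 eV.
With Z = 3, ΔE = 122.4 × (1/n_f² − 1/n_i²), so 1/n_f² − 1/n_i² = 0.05015.
Trying n_f = 4 gives 1/n_i² = 0.01235, i.e. n_i ≈ 9; this pair matches.

n_i = 9, n_f = 4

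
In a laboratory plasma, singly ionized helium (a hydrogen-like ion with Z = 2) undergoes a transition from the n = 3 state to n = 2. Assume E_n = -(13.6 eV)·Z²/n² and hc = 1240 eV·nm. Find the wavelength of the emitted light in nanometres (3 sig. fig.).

For Z = 2 the level energies scale as Z², so the effective Rydberg energy is 13.6 × 4 = 54.40 eV.
ΔE = 54.40 × (1/2² − 1/3²) = 54.40 × 0.1389 = 7.556 eV.
λ = hc/ΔE = 1240 / 7.556 = 164 nm.

164 nm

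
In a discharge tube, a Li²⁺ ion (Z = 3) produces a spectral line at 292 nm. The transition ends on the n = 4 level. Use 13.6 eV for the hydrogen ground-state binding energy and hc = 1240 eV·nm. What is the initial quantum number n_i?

The photon energy is ΔE = hc/λ = 1240 / 292 = 4.247 eV.
With Z = 3, ΔE = 122.4 × (1/n_f² − 1/n_i²), so 1/n_f² − 1/n_i² = 0.03469.
With n_f = 4: 1/n_i² = 1/16 − 0.03469 = 0.02781, so n_i ≈ 6.00.

n_i = 6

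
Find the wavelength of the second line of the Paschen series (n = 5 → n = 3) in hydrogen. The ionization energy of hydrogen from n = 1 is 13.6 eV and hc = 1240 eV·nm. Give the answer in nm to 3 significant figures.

1280 nm

The Paschen series terminates on n_f = 3; the second line has n_i = 3+2 = 5.
ΔE = 13.60 × (1/3² − 1/5²) = 0.9671 eV.
λ = 1240 / 0.9671 = 1280 nm.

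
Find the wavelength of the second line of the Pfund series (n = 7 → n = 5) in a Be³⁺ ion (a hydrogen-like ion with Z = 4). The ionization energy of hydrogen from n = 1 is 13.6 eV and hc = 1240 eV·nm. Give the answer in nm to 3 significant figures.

The Pfund series terminates on n_f = 5; the second line has n_i = 5+2 = 7.
ΔE = 217.6 × (1/5² − 1/7²) = 4.263 eV.
λ = 1240 / 4.263 = 291 nm.

291 nm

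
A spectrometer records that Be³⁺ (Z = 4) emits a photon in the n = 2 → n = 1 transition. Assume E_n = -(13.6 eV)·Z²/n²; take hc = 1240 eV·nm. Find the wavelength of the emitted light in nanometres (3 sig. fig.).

7.60 nm

For Z = 4 the level energies scale as Z², so the effective Rydberg energy is 13.6 × 16 = 217.6 eV.
ΔE = 217.6 × (1/1² − 1/2²) = 217.6 × 0.7500 = 163.2 eV.
λ = hc/ΔE = 1240 / 163.2 = 7.60 nm.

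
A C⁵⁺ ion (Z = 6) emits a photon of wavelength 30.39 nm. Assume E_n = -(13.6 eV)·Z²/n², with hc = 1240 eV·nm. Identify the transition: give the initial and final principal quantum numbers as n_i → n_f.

n_i = 6, n_f = 3

The photon energy is ΔE = hc/λ = 1240 / 30.39 = 40.80 eV.
With Z = 6, ΔE = 489.6 × (1/n_f² − 1/n_i²), so 1/n_f² − 1/n_i² = 0.08334.
Trying n_f = 3 gives 1/n_i² = 0.02777, i.e. n_i ≈ 6; this pair matches.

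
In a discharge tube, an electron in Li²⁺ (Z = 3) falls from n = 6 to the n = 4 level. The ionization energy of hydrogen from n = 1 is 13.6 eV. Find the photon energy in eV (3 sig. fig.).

4.25 eV

The Bohr energies scale as Z², so for Z = 3: E_n = −122.4/n² eV.
E_6 = −122.4/36 = −3.400 eV and E_4 = −122.4/16 = −7.650 eV.
The photon energy is |E_6 − E_4| = 4.25 eV.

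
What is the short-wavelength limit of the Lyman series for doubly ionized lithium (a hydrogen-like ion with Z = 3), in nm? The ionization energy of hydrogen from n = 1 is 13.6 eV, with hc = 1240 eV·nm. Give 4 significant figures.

The Lyman series has lower level n_f = 1; the series limit corresponds to n_i → ∞.
ΔE_max = 13.6 × 9 / 1² = 122.4 eV.
λ_min = 1240 / 122.4 = 10.13 nm.

10.13 nm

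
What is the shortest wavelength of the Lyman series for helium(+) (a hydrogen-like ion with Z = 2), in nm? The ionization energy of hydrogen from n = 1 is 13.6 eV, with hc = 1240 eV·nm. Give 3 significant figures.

The Lyman series has lower level n_f = 1; the series limit corresponds to n_i → ∞.
ΔE_max = 13.6 × 4 / 1² = 54.40 eV.
λ_min = 1240 / 54.40 = 22.8 nm.

22.8 nm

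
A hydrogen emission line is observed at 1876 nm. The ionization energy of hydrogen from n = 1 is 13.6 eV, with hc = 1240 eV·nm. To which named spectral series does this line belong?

Paschen

ΔE = 1240/1876 = 0.6610 eV.
This matches 13.6 × (1/3² − 1/4²), so n_f = 3: the Paschen series.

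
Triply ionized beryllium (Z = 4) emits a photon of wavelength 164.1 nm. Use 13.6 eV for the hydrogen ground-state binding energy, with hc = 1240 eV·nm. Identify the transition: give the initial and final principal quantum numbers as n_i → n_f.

n_i = 6, n_f = 4

The photon energy is ΔE = hc/λ = 1240 / 164.1 = 7.556 eV.
With Z = 4, ΔE = 217.6 × (1/n_f² − 1/n_i²), so 1/n_f² − 1/n_i² = 0.03473.
Trying n_f = 4 gives 1/n_i² = 0.02777, i.e. n_i ≈ 6; this pair matches.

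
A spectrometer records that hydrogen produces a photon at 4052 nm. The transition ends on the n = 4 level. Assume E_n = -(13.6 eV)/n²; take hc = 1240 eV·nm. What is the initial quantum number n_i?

n_i = 5

The photon energy is ΔE = hc/λ = 1240 / 4052 = 0.3060 eV.
With Z = 1, ΔE = 13.60 × (1/n_f² − 1/n_i²), so 1/n_f² − 1/n_i² = 0.02250.
With n_f = 4: 1/n_i² = 1/16 − 0.02250 = 0.04000, so n_i ≈ 5.00.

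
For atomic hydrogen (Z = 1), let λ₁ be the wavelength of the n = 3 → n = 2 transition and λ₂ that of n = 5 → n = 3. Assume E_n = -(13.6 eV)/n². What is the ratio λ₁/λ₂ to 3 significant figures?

λ ∝ 1/ΔE ∝ 1/(1/n_f² − 1/n_i²), and the Z² and hc factors cancel in the ratio.
λ₁/λ₂ = (1/3² − 1/5²)/(1/2² − 1/3²) = 0.07111/0.1389 = 0.512.

0.512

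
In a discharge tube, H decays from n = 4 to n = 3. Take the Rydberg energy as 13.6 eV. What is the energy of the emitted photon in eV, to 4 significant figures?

0.6611 eV

E_4 = −13.60/16 = −0.8500 eV and E_3 = −13.60/9 = −1.511 eV.
The photon energy is |E_4 − E_3| = 0.6611 eV.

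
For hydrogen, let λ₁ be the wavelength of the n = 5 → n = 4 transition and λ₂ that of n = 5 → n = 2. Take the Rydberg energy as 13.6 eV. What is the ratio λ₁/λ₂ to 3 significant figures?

9.33

λ ∝ 1/ΔE ∝ 1/(1/n_f² − 1/n_i²), and the Z² and hc factors cancel in the ratio.
λ₁/λ₂ = (1/2² − 1/5²)/(1/4² − 1/5²) = 0.2100/0.02250 = 9.33.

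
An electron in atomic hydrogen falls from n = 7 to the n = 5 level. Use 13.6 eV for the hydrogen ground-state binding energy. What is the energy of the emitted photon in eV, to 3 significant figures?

0.266 eV

E_7 = −13.60/49 = −0.2776 eV and E_5 = −13.60/25 = −0.5440 eV.
The photon energy is |E_7 − E_5| = 0.266 eV.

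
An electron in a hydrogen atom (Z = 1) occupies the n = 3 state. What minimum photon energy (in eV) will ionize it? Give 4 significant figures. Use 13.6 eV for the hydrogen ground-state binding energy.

E_3 = −13.60/9 = −1.511 eV, so ionization (to E = 0) requires 1.511 eV.

1.511 eV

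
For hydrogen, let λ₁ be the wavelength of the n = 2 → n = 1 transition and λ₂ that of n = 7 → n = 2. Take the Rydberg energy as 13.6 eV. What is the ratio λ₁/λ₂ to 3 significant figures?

λ ∝ 1/ΔE ∝ 1/(1/n_f² − 1/n_i²), and the Z² and hc factors cancel in the ratio.
λ₁/λ₂ = (1/2² − 1/7²)/(1/1² − 1/2²) = 0.2296/0.7500 = 0.306.

0.306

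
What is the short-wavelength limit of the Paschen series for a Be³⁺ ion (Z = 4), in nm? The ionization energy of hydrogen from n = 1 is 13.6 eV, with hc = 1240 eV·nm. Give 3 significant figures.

The Paschen series has lower level n_f = 3; the series limit corresponds to n_i → ∞.
ΔE_max = 13.6 × 16 / 3² = 24.18 eV.
λ_min = 1240 / 24.18 = 51.3 nm.

51.3 nm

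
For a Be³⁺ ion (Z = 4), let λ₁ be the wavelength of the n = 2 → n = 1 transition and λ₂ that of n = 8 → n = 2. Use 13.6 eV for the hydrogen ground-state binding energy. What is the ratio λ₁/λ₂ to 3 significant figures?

λ ∝ 1/ΔE ∝ 1/(1/n_f² − 1/n_i²), and the Z² and hc factors cancel in the ratio.
λ₁/λ₂ = (1/2² − 1/8²)/(1/1² − 1/2²) = 0.2344/0.7500 = 0.313.

0.313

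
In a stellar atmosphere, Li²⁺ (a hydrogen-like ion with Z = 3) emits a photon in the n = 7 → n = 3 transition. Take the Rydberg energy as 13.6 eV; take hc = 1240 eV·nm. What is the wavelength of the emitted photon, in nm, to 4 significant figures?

111.7 nm

For Z = 3 the level energies scale as Z², so the effective Rydberg energy is 13.6 × 9 = 122.4 eV.
ΔE = 122.4 × (1/3² − 1/7²) = 122.4 × 0.09070 = 11.10 eV.
λ = hc/ΔE = 1240 / 11.10 = 111.7 nm.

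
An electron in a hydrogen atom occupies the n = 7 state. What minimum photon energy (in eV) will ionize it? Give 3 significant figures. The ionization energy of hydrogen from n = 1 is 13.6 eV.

E_7 = −13.60/49 = −0.278 eV, so ionization (to E = 0) requires 0.278 eV.

0.278 eV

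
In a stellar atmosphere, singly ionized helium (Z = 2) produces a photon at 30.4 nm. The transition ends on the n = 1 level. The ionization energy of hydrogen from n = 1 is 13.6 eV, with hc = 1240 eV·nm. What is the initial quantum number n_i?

n_i = 2

The photon energy is ΔE = hc/λ = 1240 / 30.4 = 40.79 eV.
With Z = 2, ΔE = 54.40 × (1/n_f² − 1/n_i²), so 1/n_f² − 1/n_i² = 0.7498.
With n_f = 1: 1/n_i² = 1/1 − 0.7498 = 0.2502, so n_i ≈ 2.00.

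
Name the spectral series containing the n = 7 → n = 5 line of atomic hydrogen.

Pfund

The series is set by the lower level: n_f = 5 is the Pfund series.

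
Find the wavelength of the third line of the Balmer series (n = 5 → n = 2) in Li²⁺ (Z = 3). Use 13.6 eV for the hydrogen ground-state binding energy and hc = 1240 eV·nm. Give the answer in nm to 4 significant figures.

The Balmer series terminates on n_f = 2; the third line has n_i = 2+3 = 5.
ΔE = 122.4 × (1/2² − 1/5²) = 25.70 eV.
λ = 1240 / 25.70 = 48.24 nm.

48.24 nm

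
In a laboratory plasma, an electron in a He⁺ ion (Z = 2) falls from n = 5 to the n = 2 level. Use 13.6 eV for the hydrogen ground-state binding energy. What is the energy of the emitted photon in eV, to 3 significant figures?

The Bohr energies scale as Z², so for Z = 2: E_n = −54.40/n² eV.
E_5 = −54.40/25 = −2.176 eV and E_2 = −54.40/4 = −13.60 eV.
The photon energy is |E_5 − E_2| = 11.4 eV.

11.4 eV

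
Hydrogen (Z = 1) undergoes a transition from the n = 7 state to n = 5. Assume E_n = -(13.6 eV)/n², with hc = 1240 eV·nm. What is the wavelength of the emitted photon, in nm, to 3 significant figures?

4650 nm

ΔE = 13.60 × (1/5² − 1/7²) = 13.60 × 0.01959 = 0.2664 eV.
λ = hc/ΔE = 1240 / 0.2664 = 4650 nm.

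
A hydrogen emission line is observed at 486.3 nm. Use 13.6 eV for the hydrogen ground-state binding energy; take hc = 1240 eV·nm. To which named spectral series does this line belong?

ΔE = 1240/486.3 = 2.550 eV.
This matches 13.6 × (1/2² − 1/4²), so n_f = 2: the Balmer series.

Balmer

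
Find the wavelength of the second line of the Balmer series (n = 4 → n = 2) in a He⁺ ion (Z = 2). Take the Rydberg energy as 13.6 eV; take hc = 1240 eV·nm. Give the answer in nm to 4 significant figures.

The Balmer series terminates on n_f = 2; the second line has n_i = 2+2 = 4.
ΔE = 54.40 × (1/2² − 1/4²) = 10.20 eV.
λ = 1240 / 10.20 = 121.6 nm.

121.6 nm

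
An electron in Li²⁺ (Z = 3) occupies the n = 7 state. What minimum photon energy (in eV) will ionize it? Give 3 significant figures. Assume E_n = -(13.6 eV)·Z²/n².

2.50 eV

E_n = −13.6 Z²/n² = −122.4/n² eV for Z = 3.
E_7 = −122.4/49 = −2.50 eV, so ionization (to E = 0) requires 2.50 eV.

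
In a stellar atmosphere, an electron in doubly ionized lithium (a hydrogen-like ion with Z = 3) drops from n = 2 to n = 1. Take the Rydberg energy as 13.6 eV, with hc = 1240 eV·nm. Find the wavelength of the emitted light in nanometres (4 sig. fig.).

For Z = 3 the level energies scale as Z², so the effective Rydberg energy is 13.6 × 9 = 122.4 eV.
ΔE = 122.4 × (1/1² − 1/2²) = 122.4 × 0.7500 = 91.80 eV.
λ = hc/ΔE = 1240 / 91.80 = 13.51 nm.

13.51 nm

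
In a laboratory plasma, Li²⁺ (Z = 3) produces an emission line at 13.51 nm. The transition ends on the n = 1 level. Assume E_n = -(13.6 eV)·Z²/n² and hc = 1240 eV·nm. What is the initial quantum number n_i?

n_i = 2

The photon energy is ΔE = hc/λ = 1240 / 13.51 = 91.78 eV.
With Z = 3, ΔE = 122.4 × (1/n_f² − 1/n_i²), so 1/n_f² − 1/n_i² = 0.7499.
With n_f = 1: 1/n_i² = 1/1 − 0.7499 = 0.2501, so n_i ≈ 2.00.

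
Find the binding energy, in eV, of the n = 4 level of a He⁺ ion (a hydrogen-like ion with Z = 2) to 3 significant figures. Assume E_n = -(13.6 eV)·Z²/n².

3.40 eV

E_n = −13.6 Z²/n² = −54.40/n² eV for Z = 2.
E_4 = −54.40/16 = −3.40 eV, so ionization (to E = 0) requires 3.40 eV.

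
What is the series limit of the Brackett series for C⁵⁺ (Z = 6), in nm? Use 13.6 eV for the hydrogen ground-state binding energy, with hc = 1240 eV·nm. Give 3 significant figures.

The Brackett series has lower level n_f = 4; the series limit corresponds to n_i → ∞.
ΔE_max = 13.6 × 36 / 4² = 30.60 eV.
λ_min = 1240 / 30.60 = 40.5 nm.

40.5 nm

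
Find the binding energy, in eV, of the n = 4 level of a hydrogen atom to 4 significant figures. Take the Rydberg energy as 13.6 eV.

0.8500 eV

E_4 = −13.60/16 = −0.8500 eV, so ionization (to E = 0) requires 0.8500 eV.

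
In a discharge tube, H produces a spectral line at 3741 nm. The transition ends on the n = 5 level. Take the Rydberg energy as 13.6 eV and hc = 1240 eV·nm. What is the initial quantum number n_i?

n_i = 8

The photon energy is ΔE = hc/λ = 1240 / 3741 = 0.3315 eV.
With Z = 1, ΔE = 13.60 × (1/n_f² − 1/n_i²), so 1/n_f² − 1/n_i² = 0.02437.
With n_f = 5: 1/n_i² = 1/25 − 0.02437 = 0.01563, so n_i ≈ 8.00.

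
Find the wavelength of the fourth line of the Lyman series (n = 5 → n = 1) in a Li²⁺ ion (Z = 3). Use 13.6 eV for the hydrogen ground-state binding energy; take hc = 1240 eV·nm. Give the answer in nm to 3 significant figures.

The Lyman series terminates on n_f = 1; the fourth line has n_i = 1+4 = 5.
ΔE = 122.4 × (1/1² − 1/5²) = 117.5 eV.
λ = 1240 / 117.5 = 10.6 nm.

10.6 nm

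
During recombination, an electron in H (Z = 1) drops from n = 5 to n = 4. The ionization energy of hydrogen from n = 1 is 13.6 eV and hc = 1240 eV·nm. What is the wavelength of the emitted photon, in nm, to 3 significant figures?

4050 nm

ΔE = 13.60 × (1/4² − 1/5²) = 13.60 × 0.02250 = 0.3060 eV.
λ = hc/ΔE = 1240 / 0.3060 = 4050 nm.
This line belongs to the Brackett series.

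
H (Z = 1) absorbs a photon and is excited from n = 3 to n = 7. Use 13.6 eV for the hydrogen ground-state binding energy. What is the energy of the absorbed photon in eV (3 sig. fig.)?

E_7 = −13.60/49 = −0.2776 eV and E_3 = −13.60/9 = −1.511 eV.
The photon energy is |E_7 − E_3| = 1.23 eV.

1.23 eV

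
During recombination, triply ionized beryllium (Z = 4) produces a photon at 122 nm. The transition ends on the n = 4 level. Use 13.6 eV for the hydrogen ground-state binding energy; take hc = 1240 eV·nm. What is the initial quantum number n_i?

n_i = 8

The photon energy is ΔE = hc/λ = 1240 / 122 = 10.16 eV.
With Z = 4, ΔE = 217.6 × (1/n_f² − 1/n_i²), so 1/n_f² − 1/n_i² = 0.04671.
With n_f = 4: 1/n_i² = 1/16 − 0.04671 = 0.01579, so n_i ≈ 7.96.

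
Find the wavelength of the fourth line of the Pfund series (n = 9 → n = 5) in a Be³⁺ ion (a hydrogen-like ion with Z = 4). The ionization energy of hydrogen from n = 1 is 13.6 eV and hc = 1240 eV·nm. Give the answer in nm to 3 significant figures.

The Pfund series terminates on n_f = 5; the fourth line has n_i = 5+4 = 9.
ΔE = 217.6 × (1/5² − 1/9²) = 6.018 eV.
λ = 1240 / 6.018 = 206 nm.

206 nm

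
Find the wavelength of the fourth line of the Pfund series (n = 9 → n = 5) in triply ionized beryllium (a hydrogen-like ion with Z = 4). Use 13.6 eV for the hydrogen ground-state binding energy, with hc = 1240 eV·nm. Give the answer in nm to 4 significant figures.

206.1 nm

The Pfund series terminates on n_f = 5; the fourth line has n_i = 5+4 = 9.
ΔE = 217.6 × (1/5² − 1/9²) = 6.018 eV.
λ = 1240 / 6.018 = 206.1 nm.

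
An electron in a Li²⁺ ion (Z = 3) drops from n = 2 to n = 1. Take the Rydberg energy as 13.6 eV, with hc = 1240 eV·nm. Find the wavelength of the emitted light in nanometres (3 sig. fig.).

For Z = 3 the level energies scale as Z², so the effective Rydberg energy is 13.6 × 9 = 122.4 eV.
ΔE = 122.4 × (1/1² − 1/2²) = 122.4 × 0.7500 = 91.80 eV.
λ = hc/ΔE = 1240 / 91.80 = 13.5 nm.

13.5 nm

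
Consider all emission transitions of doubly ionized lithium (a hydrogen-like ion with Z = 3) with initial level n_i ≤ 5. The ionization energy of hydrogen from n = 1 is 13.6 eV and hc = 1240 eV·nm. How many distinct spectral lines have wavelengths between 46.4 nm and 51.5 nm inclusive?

Enumerate all n_i → n_f pairs with 1 ≤ n_f < n_i ≤ 5 and compute λ = 1240 / [13.6·9·(1/n_f² − 1/n_i²)].
Lines falling in [46.4, 51.5] nm: 5→2 (48.24 nm).

1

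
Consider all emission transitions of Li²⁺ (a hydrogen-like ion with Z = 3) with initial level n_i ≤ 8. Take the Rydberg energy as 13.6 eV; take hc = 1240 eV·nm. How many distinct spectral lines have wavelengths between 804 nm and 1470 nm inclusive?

Enumerate all n_i → n_f pairs with 1 ≤ n_f < n_i ≤ 8 and compute λ = 1240 / [13.6·9·(1/n_f² − 1/n_i²)].
Lines falling in [804, 1470] nm: 6→5 (828.9 nm), 8→6 (833.6 nm), 7→6 (1375 nm).

3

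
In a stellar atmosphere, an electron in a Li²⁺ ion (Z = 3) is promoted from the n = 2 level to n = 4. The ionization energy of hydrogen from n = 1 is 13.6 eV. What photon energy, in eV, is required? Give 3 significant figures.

23.0 eV

The Bohr energies scale as Z², so for Z = 3: E_n = −122.4/n² eV.
E_4 = −122.4/16 = −7.650 eV and E_2 = −122.4/4 = −30.60 eV.
The photon energy is |E_4 − E_2| = 23.0 eV.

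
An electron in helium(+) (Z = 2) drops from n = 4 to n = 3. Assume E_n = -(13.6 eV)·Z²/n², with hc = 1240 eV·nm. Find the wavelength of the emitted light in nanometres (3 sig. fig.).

For Z = 2 the level energies scale as Z², so the effective Rydberg energy is 13.6 × 4 = 54.40 eV.
ΔE = 54.40 × (1/3² − 1/4²) = 54.40 × 0.04861 = 2.644 eV.
λ = hc/ΔE = 1240 / 2.644 = 469 nm.

469 nm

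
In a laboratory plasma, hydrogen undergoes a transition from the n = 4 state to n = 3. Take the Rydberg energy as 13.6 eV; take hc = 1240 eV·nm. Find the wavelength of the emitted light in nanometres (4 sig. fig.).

ΔE = 13.60 × (1/3² − 1/4²) = 13.60 × 0.04861 = 0.6611 eV.
λ = hc/ΔE = 1240 / 0.6611 = 1876 nm.

1876 nm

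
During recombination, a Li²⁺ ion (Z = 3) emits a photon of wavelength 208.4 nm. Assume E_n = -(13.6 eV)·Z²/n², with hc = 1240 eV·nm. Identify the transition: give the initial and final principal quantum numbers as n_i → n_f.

The photon energy is ΔE = hc/λ = 1240 / 208.4 = 5.950 eV.
With Z = 3, ΔE = 122.4 × (1/n_f² − 1/n_i²), so 1/n_f² − 1/n_i² = 0.04861.
Trying n_f = 3 gives 1/n_i² = 0.06250, i.e. n_i ≈ 4; this pair matches.

n_i = 4, n_f = 3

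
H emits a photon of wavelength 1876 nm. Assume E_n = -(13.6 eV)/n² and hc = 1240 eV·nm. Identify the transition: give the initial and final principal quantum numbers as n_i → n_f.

The photon energy is ΔE = hc/λ = 1240 / 1876 = 0.6610 eV.
With Z = 1, ΔE = 13.60 × (1/n_f² − 1/n_i²), so 1/n_f² − 1/n_i² = 0.04860.
Trying n_f = 3 gives 1/n_i² = 0.06251, i.e. n_i ≈ 4; this pair matches.

n_i = 4, n_f = 3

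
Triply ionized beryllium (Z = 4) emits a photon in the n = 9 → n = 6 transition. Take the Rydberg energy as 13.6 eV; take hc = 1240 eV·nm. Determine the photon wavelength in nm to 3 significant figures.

369 nm

For Z = 4 the level energies scale as Z², so the effective Rydberg energy is 13.6 × 16 = 217.6 eV.
ΔE = 217.6 × (1/6² − 1/9²) = 217.6 × 0.01543 = 3.358 eV.
λ = hc/ΔE = 1240 / 3.358 = 369 nm.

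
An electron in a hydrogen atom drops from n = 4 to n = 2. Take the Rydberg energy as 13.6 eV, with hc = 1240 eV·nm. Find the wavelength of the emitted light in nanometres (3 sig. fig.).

ΔE = 13.60 × (1/2² − 1/4²) = 13.60 × 0.1875 = 2.550 eV.
λ = hc/ΔE = 1240 / 2.550 = 486 nm.
This line belongs to the Balmer series.

486 nm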